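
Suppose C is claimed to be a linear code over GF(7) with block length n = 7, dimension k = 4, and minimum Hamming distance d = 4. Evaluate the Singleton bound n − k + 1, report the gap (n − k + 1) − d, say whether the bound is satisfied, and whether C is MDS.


Singleton RHS = n − k + 1 = 4, slack = 0, bound satisfied, MDS.

Singleton bound: d ≤ n − k + 1.
Here n = 7, k = 4, so n − k + 1 = 4.
Given d = 4, check d ≤ 4: YES.
Slack = (n − k + 1) − d = 0.
The code is MDS (slack = 0).
Description: the claimed parameters are [7, 4, 4]_7; such a code would be MDS (meets Singleton bound).


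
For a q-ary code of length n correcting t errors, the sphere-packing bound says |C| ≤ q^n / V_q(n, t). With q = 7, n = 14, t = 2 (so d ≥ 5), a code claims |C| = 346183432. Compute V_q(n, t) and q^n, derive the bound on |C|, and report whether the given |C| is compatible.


V_q(n, t) = 3361, q^n = 678223072849, Hamming bound = 201792047, |C| = 346183432 > bound (violated).

Step 1: Compute V_q(n, t) = Σ_{j=0}^2 C(n, j) (q−1)^j.
  j = 0: C(14,0)·(6)^0 = 1·1 = 1.
  j = 1: C(14,1)·(6)^1 = 14·6 = 84.
  j = 2: C(14,2)·(6)^2 = 91·36 = 3276.
  V_q(n, t) = 1 + 84 + 3276 = 3361.
Step 2: q^n = 7^14 = 678223072849.
Step 3: Hamming bound ⌊q^n / V_q(n,t)⌋ = ⌊678223072849/3361⌋ = 201792047.
Step 4: Compare |C| = 346183432 to 201792047: violated.
The claimed |C| lies above the Hamming bound, so no 7-ary code of length 14 with d ≥ 5 can have 346183432 codewords.


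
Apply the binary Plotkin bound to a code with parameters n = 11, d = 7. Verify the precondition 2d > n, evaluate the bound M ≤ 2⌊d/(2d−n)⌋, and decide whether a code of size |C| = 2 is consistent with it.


Plotkin bound M ≤ 4; given |C| = 2 ≤ bound (satisfied).

Check applicability: 2d = 14, n = 11.
2d − n = 3 > 0, so Plotkin applies.
Compute d/(2d−n) = 7/3 ≈ 2.3333.
⌊d/(2d−n)⌋ = 2.
Plotkin bound: M ≤ 2·2 = 4.
Given |C| = 2, check: satisfied.
This |C| is below the Plotkin bound.


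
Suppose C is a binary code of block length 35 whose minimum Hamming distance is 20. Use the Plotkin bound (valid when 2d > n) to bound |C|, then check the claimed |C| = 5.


Plotkin bound M ≤ 8; given |C| = 5 ≤ bound (satisfied).

Check applicability: 2d = 40, n = 35.
2d − n = 5 > 0, so Plotkin applies.
Compute d/(2d−n) = 20/5 ≈ 4.0000.
⌊d/(2d−n)⌋ = 4.
Plotkin bound: M ≤ 2·4 = 8.
Given |C| = 5, check: satisfied.
This |C| is below the Plotkin bound.


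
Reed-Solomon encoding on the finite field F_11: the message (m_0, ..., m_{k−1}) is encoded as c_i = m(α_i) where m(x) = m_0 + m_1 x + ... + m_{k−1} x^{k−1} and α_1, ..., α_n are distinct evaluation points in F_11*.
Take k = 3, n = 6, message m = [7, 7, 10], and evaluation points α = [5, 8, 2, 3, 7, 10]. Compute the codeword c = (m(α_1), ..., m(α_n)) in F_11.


c = [6, 10, 6, 8, 7, 10]

Message polynomial: m(x) = 7 + 7·x + 10·x^2 (mod 11).
For each evaluation point α_i, compute m(α_i) mod 11:
  α_1 = 5: Horner steps 10 → 2 → 6, so m(5) = 6.
  α_2 = 8: Horner steps 10 → 10 → 10, so m(8) = 10.
  α_3 = 2: Horner steps 10 → 5 → 6, so m(2) = 6.
  α_4 = 3: Horner steps 10 → 4 → 8, so m(3) = 8.
  α_5 = 7: Horner steps 10 → 0 → 7, so m(7) = 7.
  α_6 = 10: Horner steps 10 → 8 → 10, so m(10) = 10.
Codeword c = [6, 10, 6, 8, 7, 10] ∈ F_11^6.


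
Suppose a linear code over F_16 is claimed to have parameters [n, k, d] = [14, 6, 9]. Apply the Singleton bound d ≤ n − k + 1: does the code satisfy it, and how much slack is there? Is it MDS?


Singleton RHS = n − k + 1 = 9, slack = 0, bound satisfied, MDS.

Singleton bound: d ≤ n − k + 1.
Here n = 14, k = 6, so n − k + 1 = 9.
Given d = 9, check d ≤ 9: YES.
Slack = (n − k + 1) − d = 0.
The code is MDS (slack = 0).
Description: the claimed parameters are [14, 6, 9]_16; such a code would be MDS (meets Singleton bound).


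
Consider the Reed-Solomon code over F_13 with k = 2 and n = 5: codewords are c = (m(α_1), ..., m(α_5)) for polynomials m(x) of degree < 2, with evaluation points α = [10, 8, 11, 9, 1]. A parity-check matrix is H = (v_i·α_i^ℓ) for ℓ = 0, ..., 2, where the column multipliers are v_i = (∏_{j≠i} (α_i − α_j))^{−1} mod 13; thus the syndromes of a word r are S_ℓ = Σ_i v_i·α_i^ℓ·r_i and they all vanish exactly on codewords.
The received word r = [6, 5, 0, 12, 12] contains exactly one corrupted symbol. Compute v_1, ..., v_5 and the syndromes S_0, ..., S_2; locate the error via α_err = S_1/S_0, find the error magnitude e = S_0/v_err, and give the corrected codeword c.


S = (12, 12, 12), error at position 5, error magnitude e = 4, c = [6, 5, 0, 12, 8].

Step 1: column multipliers v_i = (∏_{j≠i}(α_i − α_j))^{−1} mod 13.
  i = 1 (α = 10): (10−8)(10−11)(10−9)(10−1) = 2·(−1)·1·9 = −18 ≡ 8, so v_1 = 8^{−1} = 5 (mod 13).
  i = 2 (α = 8): (8−10)(8−11)(8−9)(8−1) = (−2)·(−3)·(−1)·7 = −42 ≡ 10, so v_2 = 10^{−1} = 4 (mod 13).
  i = 3 (α = 11): (11−10)(11−8)(11−9)(11−1) = 1·3·2·10 = 60 ≡ 8, so v_3 = 8^{−1} = 5 (mod 13).
  i = 4 (α = 9): (9−10)(9−8)(9−11)(9−1) = (−1)·1·(−2)·8 = 16 ≡ 3, so v_4 = 3^{−1} = 9 (mod 13).
  i = 5 (α = 1): (1−10)(1−8)(1−11)(1−9) = (−9)·(−7)·(−10)·(−8) = 5040 ≡ 9, so v_5 = 9^{−1} = 3 (mod 13).
  v = [5, 4, 5, 9, 3].
Step 2: syndromes of r = [6, 5, 0, 12, 12] (all sums mod 13).
  S_0 = Σ v_i r_i = 5·6 + 4·5 + 5·0 + 9·12 + 3·12 = 194 ≡ 12.
  S_1 = Σ v_i α_i r_i = 5·10·6 + 4·8·5 + 5·11·0 + 9·9·12 + 3·1·12 = 1468 ≡ 12.
  α_i^2 mod 13 = [9, 12, 4, 3, 1].
  S_2 = Σ v_i α_i^2 r_i = 5·9·6 + 4·12·5 + 5·4·0 + 9·3·12 + 3·1·12 = 870 ≡ 12.
  S = (12, 12, 12) ≠ 0, so r is not a codeword (an error is present).
Step 3: locate the error. For a single error e at position i, S_ℓ = v_i·e·α_i^ℓ, so α_err = S_1/S_0.
  S_0^{−1} = 12^{−1} = 12 (mod 13), so α_err = 12·12 = 144 ≡ 1 = α_5. Error position i = 5.
  Consistency check: S_2/S_1 = 12·12 = 144 ≡ 1 = α_err ✓ (single-error assumption holds).
Step 4: error magnitude e = S_0/v_5 = S_0·∏_{j≠5}(α_5 − α_j) = 12·9 = 108 ≡ 4 (mod 13).
Step 5: correct position 5: c_5 = r_5 − e = 12 − 4 ≡ 8 (mod 13). Hence c = [6, 5, 0, 12, 8].
  Check: interpolating c through the α_i gives m(x) = 1 + 7·x (degree < 2) with m(α_i) = c_i for every i, so c is indeed a codeword.


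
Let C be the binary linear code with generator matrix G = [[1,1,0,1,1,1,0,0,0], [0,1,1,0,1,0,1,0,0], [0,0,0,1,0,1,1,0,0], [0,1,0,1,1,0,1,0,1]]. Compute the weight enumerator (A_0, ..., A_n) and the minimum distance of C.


Weight distribution: A_0 = 1, A_2 = 1, A_3 = 3, A_4 = 5, A_5 = 4, A_6 = 1, A_7 = 1. Minimum distance d = 2.

Enumerate all 2^4 = 16 messages m ∈ F_2^4.
For each, compute codeword c = mG in F_2^9, then tally its weight.
  m = 0000 → c = 000000000, weight = 0.
  m = 1000 → c = 110111000, weight = 5.
  m = 0100 → c = 011010100, weight = 4.
  m = 1100 → c = 101101100, weight = 5.
  m = 0010 → c = 000101100, weight = 3.
  m = 1010 → c = 110010100, weight = 4.
  m = 0110 → c = 011111000, weight = 5.
  m = 1110 → c = 101000000, weight = 2.
  m = 0001 → c = 010110101, weight = 5.
  m = 1001 → c = 100001101, weight = 4.
  m = 0101 → c = 001100001, weight = 3.
  m = 1101 → c = 111011001, weight = 6.
  m = 0011 → c = 010011001, weight = 4.
  m = 1011 → c = 100100001, weight = 3.
  m = 0111 → c = 001001101, weight = 4.
  m = 1111 → c = 111110101, weight = 7.
Tally weights:
  weight 0: 1 codewords.
  weight 2: 1 codewords.
  weight 3: 3 codewords.
  weight 4: 5 codewords.
  weight 5: 4 codewords.
  weight 6: 1 codewords.
  weight 7: 1 codewords.
Minimum distance d = smallest w > 0 with A_w > 0 = 2.
Sanity: Σ A_w = 16 = 2^4 = 16 ✓.


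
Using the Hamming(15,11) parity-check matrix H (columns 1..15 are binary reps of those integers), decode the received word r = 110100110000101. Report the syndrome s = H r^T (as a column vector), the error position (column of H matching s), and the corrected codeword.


s = (1, 0, 1, 0)^T, error position = 10, corrected codeword c = 110100110100101

Compute s = H r^T mod 2 one row at a time:
  s_1 = 1 + 0 + 0 + 0 + 0 + 1 + 0 + 1 = 3 ≡ 1 (mod 2).
  s_2 = 1 + 0 + 0 + 1 + 0 + 1 + 0 + 1 = 4 ≡ 0 (mod 2).
  s_3 = 1 + 0 + 0 + 1 + 0 + 0 + 0 + 1 = 3 ≡ 1 (mod 2).
  s_4 = 1 + 0 + 0 + 1 + 0 + 0 + 1 + 1 = 4 ≡ 0 (mod 2).
s = (1, 0, 1, 0)^T — this equals column 10 of H (binary 1010), so error is at position 10.
Correct: flip bit 10 of r = 110100110000101 to get c = 110100110100101.


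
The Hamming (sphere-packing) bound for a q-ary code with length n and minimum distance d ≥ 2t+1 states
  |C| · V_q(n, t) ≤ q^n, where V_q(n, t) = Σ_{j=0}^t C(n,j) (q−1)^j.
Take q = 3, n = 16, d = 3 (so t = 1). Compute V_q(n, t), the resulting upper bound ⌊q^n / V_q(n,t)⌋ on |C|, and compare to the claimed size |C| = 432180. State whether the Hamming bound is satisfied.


V_q(n, t) = 33, q^n = 43046721, Hamming bound = 1304446, |C| = 432180 ≤ bound (satisfied).

Step 1: Compute V_q(n, t) = Σ_{j=0}^1 C(n, j) (q−1)^j.
  j = 0: C(16,0)·(2)^0 = 1·1 = 1.
  j = 1: C(16,1)·(2)^1 = 16·2 = 32.
  V_q(n, t) = 1 + 32 = 33.
Step 2: q^n = 3^16 = 43046721.
Step 3: Hamming bound ⌊q^n / V_q(n,t)⌋ = ⌊43046721/33⌋ = 1304446.
Step 4: Compare |C| = 432180 to 1304446: satisfied.
The claimed |C| lies below the Hamming bound.


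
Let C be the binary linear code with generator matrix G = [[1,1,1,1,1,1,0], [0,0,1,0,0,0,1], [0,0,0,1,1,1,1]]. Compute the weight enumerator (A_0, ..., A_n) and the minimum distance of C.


Weight distribution: A_0 = 1, A_2 = 2, A_4 = 3, A_6 = 2. Minimum distance d = 2.

Enumerate all 2^3 = 8 messages m ∈ F_2^3.
For each, compute codeword c = mG in F_2^7, then tally its weight.
  m = 000 → c = 0000000, weight = 0.
  m = 100 → c = 1111110, weight = 6.
  m = 010 → c = 0010001, weight = 2.
  m = 110 → c = 1101111, weight = 6.
  m = 001 → c = 0001111, weight = 4.
  m = 101 → c = 1110001, weight = 4.
  m = 011 → c = 0011110, weight = 4.
  m = 111 → c = 1100000, weight = 2.
Tally weights:
  weight 0: 1 codewords.
  weight 2: 2 codewords.
  weight 4: 3 codewords.
  weight 6: 2 codewords.
Minimum distance d = smallest w > 0 with A_w > 0 = 2.
Sanity: Σ A_w = 8 = 2^3 = 8 ✓.


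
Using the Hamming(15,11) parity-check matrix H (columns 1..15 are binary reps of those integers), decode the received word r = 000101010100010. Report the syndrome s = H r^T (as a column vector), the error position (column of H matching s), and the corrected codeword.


s = (1, 1, 1, 0)^T, error position = 14, corrected codeword c = 000101010100000

Compute s = H r^T mod 2 one row at a time:
  s_1 = 1 + 0 + 1 + 0 + 0 + 0 + 1 + 0 = 3 ≡ 1 (mod 2).
  s_2 = 1 + 0 + 1 + 0 + 0 + 0 + 1 + 0 = 3 ≡ 1 (mod 2).
  s_3 = 0 + 0 + 1 + 0 + 1 + 0 + 1 + 0 = 3 ≡ 1 (mod 2).
  s_4 = 0 + 0 + 0 + 0 + 0 + 0 + 0 + 0 = 0 ≡ 0 (mod 2).
s = (1, 1, 1, 0)^T — this equals column 14 of H (binary 1110), so error is at position 14.
Correct: flip bit 14 of r = 000101010100010 to get c = 000101010100000.


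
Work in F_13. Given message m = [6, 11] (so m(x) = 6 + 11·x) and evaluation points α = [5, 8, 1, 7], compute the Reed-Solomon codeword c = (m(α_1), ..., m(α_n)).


c = [9, 3, 4, 5]

Message polynomial: m(x) = 6 + 11·x (mod 13).
For each evaluation point α_i, compute m(α_i) mod 13:
  α_1 = 5: Horner steps 11 → 9, so m(5) = 9.
  α_2 = 8: Horner steps 11 → 3, so m(8) = 3.
  α_3 = 1: Horner steps 11 → 4, so m(1) = 4.
  α_4 = 7: Horner steps 11 → 5, so m(7) = 5.
Codeword c = [9, 3, 4, 5] ∈ F_13^4.


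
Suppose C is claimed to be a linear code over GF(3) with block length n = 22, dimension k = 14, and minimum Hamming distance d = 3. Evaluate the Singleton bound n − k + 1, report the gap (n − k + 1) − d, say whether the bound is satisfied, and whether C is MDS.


Singleton RHS = n − k + 1 = 9, slack = 6, bound satisfied, not MDS.

Singleton bound: d ≤ n − k + 1.
Here n = 22, k = 14, so n − k + 1 = 9.
Given d = 3, check d ≤ 9: YES.
Slack = (n − k + 1) − d = 6.
The code is NOT MDS (slack = 6 > 0).
Description: the claimed parameters are [22, 14, 3]_3; such a code would be non-MDS.


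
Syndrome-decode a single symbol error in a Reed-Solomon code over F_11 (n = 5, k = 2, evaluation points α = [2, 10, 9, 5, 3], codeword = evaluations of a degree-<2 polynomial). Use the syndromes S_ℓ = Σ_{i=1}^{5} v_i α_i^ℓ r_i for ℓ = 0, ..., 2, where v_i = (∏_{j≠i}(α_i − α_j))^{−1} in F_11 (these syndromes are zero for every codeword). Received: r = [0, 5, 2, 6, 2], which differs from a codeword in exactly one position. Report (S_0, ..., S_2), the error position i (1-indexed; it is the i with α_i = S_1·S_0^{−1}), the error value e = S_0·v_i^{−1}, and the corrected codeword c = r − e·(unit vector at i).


S = (4, 3, 5), error at position 3, error magnitude e = 10, c = [0, 5, 3, 6, 2].

Step 1: column multipliers v_i = (∏_{j≠i}(α_i − α_j))^{−1} mod 11.
  i = 1 (α = 2): (2−10)(2−9)(2−5)(2−3) = (−8)·(−7)·(−3)·(−1) = 168 ≡ 3, so v_1 = 3^{−1} = 4 (mod 11).
  i = 2 (α = 10): (10−2)(10−9)(10−5)(10−3) = 8·1·5·7 = 280 ≡ 5, so v_2 = 5^{−1} = 9 (mod 11).
  i = 3 (α = 9): (9−2)(9−10)(9−5)(9−3) = 7·(−1)·4·6 = −168 ≡ 8, so v_3 = 8^{−1} = 7 (mod 11).
  i = 4 (α = 5): (5−2)(5−10)(5−9)(5−3) = 3·(−5)·(−4)·2 = 120 ≡ 10, so v_4 = 10^{−1} = 10 (mod 11).
  i = 5 (α = 3): (3−2)(3−10)(3−9)(3−5) = 1·(−7)·(−6)·(−2) = −84 ≡ 4, so v_5 = 4^{−1} = 3 (mod 11).
  v = [4, 9, 7, 10, 3].
Step 2: syndromes of r = [0, 5, 2, 6, 2] (all sums mod 11).
  S_0 = Σ v_i r_i = 4·0 + 9·5 + 7·2 + 10·6 + 3·2 = 125 ≡ 4.
  S_1 = Σ v_i α_i r_i = 4·2·0 + 9·10·5 + 7·9·2 + 10·5·6 + 3·3·2 = 894 ≡ 3.
  α_i^2 mod 11 = [4, 1, 4, 3, 9].
  S_2 = Σ v_i α_i^2 r_i = 4·4·0 + 9·1·5 + 7·4·2 + 10·3·6 + 3·9·2 = 335 ≡ 5.
  S = (4, 3, 5) ≠ 0, so r is not a codeword (an error is present).
Step 3: locate the error. For a single error e at position i, S_ℓ = v_i·e·α_i^ℓ, so α_err = S_1/S_0.
  S_0^{−1} = 4^{−1} = 3 (mod 11), so α_err = 3·3 = 9 ≡ 9 = α_3. Error position i = 3.
  Consistency check: S_2/S_1 = 5·4 = 20 ≡ 9 = α_err ✓ (single-error assumption holds).
Step 4: error magnitude e = S_0/v_3 = S_0·∏_{j≠3}(α_3 − α_j) = 4·8 = 32 ≡ 10 (mod 11).
Step 5: correct position 3: c_3 = r_3 − e = 2 − 10 ≡ 3 (mod 11). Hence c = [0, 5, 3, 6, 2].
  Check: interpolating c through the α_i gives m(x) = 7 + 2·x (degree < 2) with m(α_i) = c_i for every i, so c is indeed a codeword.


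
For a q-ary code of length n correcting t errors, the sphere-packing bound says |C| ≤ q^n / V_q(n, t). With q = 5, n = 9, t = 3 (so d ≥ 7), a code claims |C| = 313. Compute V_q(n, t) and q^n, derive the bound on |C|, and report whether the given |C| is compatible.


V_q(n, t) = 5989, q^n = 1953125, Hamming bound = 326, |C| = 313 ≤ bound (satisfied).

Step 1: Compute V_q(n, t) = Σ_{j=0}^3 C(n, j) (q−1)^j.
  j = 0: C(9,0)·(4)^0 = 1·1 = 1.
  j = 1: C(9,1)·(4)^1 = 9·4 = 36.
  j = 2: C(9,2)·(4)^2 = 36·16 = 576.
  j = 3: C(9,3)·(4)^3 = 84·64 = 5376.
  V_q(n, t) = 1 + 36 + 576 + 5376 = 5989.
Step 2: q^n = 5^9 = 1953125.
Step 3: Hamming bound ⌊q^n / V_q(n,t)⌋ = ⌊1953125/5989⌋ = 326.
Step 4: Compare |C| = 313 to 326: satisfied.
The claimed |C| lies below the Hamming bound.


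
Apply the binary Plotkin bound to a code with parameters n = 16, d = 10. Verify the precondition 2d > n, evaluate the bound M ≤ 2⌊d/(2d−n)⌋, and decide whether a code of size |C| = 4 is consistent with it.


Plotkin bound M ≤ 4; given |C| = 4 ≤ bound (satisfied).

Check applicability: 2d = 20, n = 16.
2d − n = 4 > 0, so Plotkin applies.
Compute d/(2d−n) = 10/4 ≈ 2.5000.
⌊d/(2d−n)⌋ = 2.
Plotkin bound: M ≤ 2·2 = 4.
Given |C| = 4, check: satisfied.
This |C| is at the Plotkin bound.


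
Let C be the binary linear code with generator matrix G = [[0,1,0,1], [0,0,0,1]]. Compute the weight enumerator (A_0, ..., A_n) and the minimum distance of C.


Weight distribution: A_0 = 1, A_1 = 2, A_2 = 1. Minimum distance d = 1.

Enumerate all 2^2 = 4 messages m ∈ F_2^2.
For each, compute codeword c = mG in F_2^4, then tally its weight.
  m = 00 → c = 0000, weight = 0.
  m = 10 → c = 0101, weight = 2.
  m = 01 → c = 0001, weight = 1.
  m = 11 → c = 0100, weight = 1.
Tally weights:
  weight 0: 1 codewords.
  weight 1: 2 codewords.
  weight 2: 1 codewords.
Minimum distance d = smallest w > 0 with A_w > 0 = 1.
Sanity: Σ A_w = 4 = 2^2 = 4 ✓.


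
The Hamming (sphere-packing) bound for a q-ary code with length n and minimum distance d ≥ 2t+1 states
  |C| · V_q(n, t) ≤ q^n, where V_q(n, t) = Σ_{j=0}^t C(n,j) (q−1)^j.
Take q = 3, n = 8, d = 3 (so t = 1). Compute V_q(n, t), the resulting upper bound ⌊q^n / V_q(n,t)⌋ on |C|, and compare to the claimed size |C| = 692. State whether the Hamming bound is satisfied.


V_q(n, t) = 17, q^n = 6561, Hamming bound = 385, |C| = 692 > bound (violated).

Step 1: Compute V_q(n, t) = Σ_{j=0}^1 C(n, j) (q−1)^j.
  j = 0: C(8,0)·(2)^0 = 1·1 = 1.
  j = 1: C(8,1)·(2)^1 = 8·2 = 16.
  V_q(n, t) = 1 + 16 = 17.
Step 2: q^n = 3^8 = 6561.
Step 3: Hamming bound ⌊q^n / V_q(n,t)⌋ = ⌊6561/17⌋ = 385.
Step 4: Compare |C| = 692 to 385: violated.
The claimed |C| lies above the Hamming bound, so no 3-ary code of length 8 with d ≥ 3 can have 692 codewords.


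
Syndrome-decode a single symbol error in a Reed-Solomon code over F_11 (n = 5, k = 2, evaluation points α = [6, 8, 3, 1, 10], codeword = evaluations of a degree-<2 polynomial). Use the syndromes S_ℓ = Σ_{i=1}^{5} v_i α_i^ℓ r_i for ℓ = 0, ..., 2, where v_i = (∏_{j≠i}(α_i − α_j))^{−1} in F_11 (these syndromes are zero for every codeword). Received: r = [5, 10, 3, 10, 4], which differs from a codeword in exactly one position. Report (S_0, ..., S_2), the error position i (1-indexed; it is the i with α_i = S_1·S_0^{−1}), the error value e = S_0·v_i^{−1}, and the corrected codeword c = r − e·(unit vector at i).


S = (4, 4, 4), error at position 4, error magnitude e = 1, c = [5, 10, 3, 9, 4].

Step 1: column multipliers v_i = (∏_{j≠i}(α_i − α_j))^{−1} mod 11.
  i = 1 (α = 6): (6−8)(6−3)(6−1)(6−10) = (−2)·3·5·(−4) = 120 ≡ 10, so v_1 = 10^{−1} = 10 (mod 11).
  i = 2 (α = 8): (8−6)(8−3)(8−1)(8−10) = 2·5·7·(−2) = −140 ≡ 3, so v_2 = 3^{−1} = 4 (mod 11).
  i = 3 (α = 3): (3−6)(3−8)(3−1)(3−10) = (−3)·(−5)·2·(−7) = −210 ≡ 10, so v_3 = 10^{−1} = 10 (mod 11).
  i = 4 (α = 1): (1−6)(1−8)(1−3)(1−10) = (−5)·(−7)·(−2)·(−9) = 630 ≡ 3, so v_4 = 3^{−1} = 4 (mod 11).
  i = 5 (α = 10): (10−6)(10−8)(10−3)(10−1) = 4·2·7·9 = 504 ≡ 9, so v_5 = 9^{−1} = 5 (mod 11).
  v = [10, 4, 10, 4, 5].
Step 2: syndromes of r = [5, 10, 3, 10, 4] (all sums mod 11).
  S_0 = Σ v_i r_i = 10·5 + 4·10 + 10·3 + 4·10 + 5·4 = 180 ≡ 4.
  S_1 = Σ v_i α_i r_i = 10·6·5 + 4·8·10 + 10·3·3 + 4·1·10 + 5·10·4 = 950 ≡ 4.
  α_i^2 mod 11 = [3, 9, 9, 1, 1].
  S_2 = Σ v_i α_i^2 r_i = 10·3·5 + 4·9·10 + 10·9·3 + 4·1·10 + 5·1·4 = 840 ≡ 4.
  S = (4, 4, 4) ≠ 0, so r is not a codeword (an error is present).
Step 3: locate the error. For a single error e at position i, S_ℓ = v_i·e·α_i^ℓ, so α_err = S_1/S_0.
  S_0^{−1} = 4^{−1} = 3 (mod 11), so α_err = 4·3 = 12 ≡ 1 = α_4. Error position i = 4.
  Consistency check: S_2/S_1 = 4·3 = 12 ≡ 1 = α_err ✓ (single-error assumption holds).
Step 4: error magnitude e = S_0/v_4 = S_0·∏_{j≠4}(α_4 − α_j) = 4·3 = 12 ≡ 1 (mod 11).
Step 5: correct position 4: c_4 = r_4 − e = 10 − 1 ≡ 9 (mod 11). Hence c = [5, 10, 3, 9, 4].
  Check: interpolating c through the α_i gives m(x) = 1 + 8·x (degree < 2) with m(α_i) = c_i for every i, so c is indeed a codeword.


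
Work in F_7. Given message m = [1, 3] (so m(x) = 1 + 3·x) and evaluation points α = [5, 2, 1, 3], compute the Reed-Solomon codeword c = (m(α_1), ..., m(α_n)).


c = [2, 0, 4, 3]

Message polynomial: m(x) = 1 + 3·x (mod 7).
For each evaluation point α_i, compute m(α_i) mod 7:
  α_1 = 5: Horner steps 3 → 2, so m(5) = 2.
  α_2 = 2: Horner steps 3 → 0, so m(2) = 0.
  α_3 = 1: Horner steps 3 → 4, so m(1) = 4.
  α_4 = 3: Horner steps 3 → 3, so m(3) = 3.
Codeword c = [2, 0, 4, 3] ∈ F_7^4.


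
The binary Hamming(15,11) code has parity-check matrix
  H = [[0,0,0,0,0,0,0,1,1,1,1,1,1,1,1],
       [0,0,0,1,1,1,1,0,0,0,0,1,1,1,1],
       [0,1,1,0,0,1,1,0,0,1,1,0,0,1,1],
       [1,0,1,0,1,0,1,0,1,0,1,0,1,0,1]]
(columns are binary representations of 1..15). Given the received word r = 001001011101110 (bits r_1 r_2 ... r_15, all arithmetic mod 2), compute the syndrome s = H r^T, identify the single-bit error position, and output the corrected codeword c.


s = (0, 0, 0, 1)^T, error position = 1, corrected codeword c = 101001011101110

Compute s = H r^T mod 2 one row at a time:
  s_1 = 1 + 1 + 1 + 0 + 1 + 1 + 1 + 0 = 6 ≡ 0 (mod 2).
  s_2 = 0 + 0 + 1 + 0 + 1 + 1 + 1 + 0 = 4 ≡ 0 (mod 2).
  s_3 = 0 + 1 + 1 + 0 + 1 + 0 + 1 + 0 = 4 ≡ 0 (mod 2).
  s_4 = 0 + 1 + 0 + 0 + 1 + 0 + 1 + 0 = 3 ≡ 1 (mod 2).
s = (0, 0, 0, 1)^T — this equals column 1 of H (binary 0001), so error is at position 1.
Correct: flip bit 1 of r = 001001011101110 to get c = 101001011101110.


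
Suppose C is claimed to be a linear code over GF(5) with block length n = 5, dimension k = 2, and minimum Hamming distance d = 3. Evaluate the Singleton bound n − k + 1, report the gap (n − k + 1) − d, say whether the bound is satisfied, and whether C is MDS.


Singleton RHS = n − k + 1 = 4, slack = 1, bound satisfied, not MDS.

Singleton bound: d ≤ n − k + 1.
Here n = 5, k = 2, so n − k + 1 = 4.
Given d = 3, check d ≤ 4: YES.
Slack = (n − k + 1) − d = 1.
The code is NOT MDS (slack = 1 > 0).
Description: the claimed parameters are [5, 2, 3]_5; such a code would be non-MDS.


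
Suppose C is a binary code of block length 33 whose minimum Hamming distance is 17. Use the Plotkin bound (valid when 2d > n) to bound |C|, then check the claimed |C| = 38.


Plotkin bound M ≤ 34; given |C| = 38 > bound (violated).

Check applicability: 2d = 34, n = 33.
2d − n = 1 > 0, so Plotkin applies.
Compute d/(2d−n) = 17/1 ≈ 17.0000.
⌊d/(2d−n)⌋ = 17.
Plotkin bound: M ≤ 2·17 = 34.
Given |C| = 38, check: VIOLATED.
This |C| is above the Plotkin bound, so no binary code with n = 33, d = 17 and 38 codewords exists.


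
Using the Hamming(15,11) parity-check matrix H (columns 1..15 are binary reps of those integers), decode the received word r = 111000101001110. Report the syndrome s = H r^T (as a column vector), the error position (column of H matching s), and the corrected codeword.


s = (0, 0, 0, 1)^T, error position = 1, corrected codeword c = 011000101001110

Compute s = H r^T mod 2 one row at a time:
  s_1 = 0 + 1 + 0 + 0 + 1 + 1 + 1 + 0 = 4 ≡ 0 (mod 2).
  s_2 = 0 + 0 + 0 + 1 + 1 + 1 + 1 + 0 = 4 ≡ 0 (mod 2).
  s_3 = 1 + 1 + 0 + 1 + 0 + 0 + 1 + 0 = 4 ≡ 0 (mod 2).
  s_4 = 1 + 1 + 0 + 1 + 1 + 0 + 1 + 0 = 5 ≡ 1 (mod 2).
s = (0, 0, 0, 1)^T — this equals column 1 of H (binary 0001), so error is at position 1.
Correct: flip bit 1 of r = 111000101001110 to get c = 011000101001110.


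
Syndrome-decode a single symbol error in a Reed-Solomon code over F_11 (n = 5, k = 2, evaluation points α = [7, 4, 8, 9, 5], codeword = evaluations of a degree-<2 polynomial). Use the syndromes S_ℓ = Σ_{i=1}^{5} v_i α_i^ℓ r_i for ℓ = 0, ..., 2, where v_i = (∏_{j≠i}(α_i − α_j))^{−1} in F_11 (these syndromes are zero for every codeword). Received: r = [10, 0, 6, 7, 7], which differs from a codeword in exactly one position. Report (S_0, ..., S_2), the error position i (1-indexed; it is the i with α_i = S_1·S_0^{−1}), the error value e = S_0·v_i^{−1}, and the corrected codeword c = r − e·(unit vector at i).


S = (7, 8, 6), error at position 4, error magnitude e = 5, c = [10, 0, 6, 2, 7].

Step 1: column multipliers v_i = (∏_{j≠i}(α_i − α_j))^{−1} mod 11.
  i = 1 (α = 7): (7−4)(7−8)(7−9)(7−5) = 3·(−1)·(−2)·2 = 12 ≡ 1, so v_1 = 1^{−1} = 1 (mod 11).
  i = 2 (α = 4): (4−7)(4−8)(4−9)(4−5) = (−3)·(−4)·(−5)·(−1) = 60 ≡ 5, so v_2 = 5^{−1} = 9 (mod 11).
  i = 3 (α = 8): (8−7)(8−4)(8−9)(8−5) = 1·4·(−1)·3 = −12 ≡ 10, so v_3 = 10^{−1} = 10 (mod 11).
  i = 4 (α = 9): (9−7)(9−4)(9−8)(9−5) = 2·5·1·4 = 40 ≡ 7, so v_4 = 7^{−1} = 8 (mod 11).
  i = 5 (α = 5): (5−7)(5−4)(5−8)(5−9) = (−2)·1·(−3)·(−4) = −24 ≡ 9, so v_5 = 9^{−1} = 5 (mod 11).
  v = [1, 9, 10, 8, 5].
Step 2: syndromes of r = [10, 0, 6, 7, 7] (all sums mod 11).
  S_0 = Σ v_i r_i = 1·10 + 9·0 + 10·6 + 8·7 + 5·7 = 161 ≡ 7.
  S_1 = Σ v_i α_i r_i = 1·7·10 + 9·4·0 + 10·8·6 + 8·9·7 + 5·5·7 = 1229 ≡ 8.
  α_i^2 mod 11 = [5, 5, 9, 4, 3].
  S_2 = Σ v_i α_i^2 r_i = 1·5·10 + 9·5·0 + 10·9·6 + 8·4·7 + 5·3·7 = 919 ≡ 6.
  S = (7, 8, 6) ≠ 0, so r is not a codeword (an error is present).
Step 3: locate the error. For a single error e at position i, S_ℓ = v_i·e·α_i^ℓ, so α_err = S_1/S_0.
  S_0^{−1} = 7^{−1} = 8 (mod 11), so α_err = 8·8 = 64 ≡ 9 = α_4. Error position i = 4.
  Consistency check: S_2/S_1 = 6·7 = 42 ≡ 9 = α_err ✓ (single-error assumption holds).
Step 4: error magnitude e = S_0/v_4 = S_0·∏_{j≠4}(α_4 − α_j) = 7·7 = 49 ≡ 5 (mod 11).
Step 5: correct position 4: c_4 = r_4 − e = 7 − 5 ≡ 2 (mod 11). Hence c = [10, 0, 6, 2, 7].
  Check: interpolating c through the α_i gives m(x) = 5 + 7·x (degree < 2) with m(α_i) = c_i for every i, so c is indeed a codeword.


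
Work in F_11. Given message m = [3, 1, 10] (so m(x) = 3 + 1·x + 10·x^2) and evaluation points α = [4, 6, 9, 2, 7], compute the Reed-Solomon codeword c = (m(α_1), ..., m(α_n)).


c = [2, 6, 8, 1, 5]

Message polynomial: m(x) = 3 + 1·x + 10·x^2 (mod 11).
For each evaluation point α_i, compute m(α_i) mod 11:
  α_1 = 4: Horner steps 10 → 8 → 2, so m(4) = 2.
  α_2 = 6: Horner steps 10 → 6 → 6, so m(6) = 6.
  α_3 = 9: Horner steps 10 → 3 → 8, so m(9) = 8.
  α_4 = 2: Horner steps 10 → 10 → 1, so m(2) = 1.
  α_5 = 7: Horner steps 10 → 5 → 5, so m(7) = 5.
Codeword c = [2, 6, 8, 1, 5] ∈ F_11^5.


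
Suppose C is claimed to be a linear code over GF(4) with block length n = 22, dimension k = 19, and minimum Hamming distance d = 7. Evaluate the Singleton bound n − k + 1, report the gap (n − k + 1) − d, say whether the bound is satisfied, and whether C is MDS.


Singleton RHS = n − k + 1 = 4, slack = -3, bound violated (no such code; not MDS).

Singleton bound: d ≤ n − k + 1.
Here n = 22, k = 19, so n − k + 1 = 4.
Given d = 7, check d ≤ 4: NO.
Slack = (n − k + 1) − d = -3.
The slack is negative: d = 7 exceeds n − k + 1 = 4 by 3, so the Singleton bound is violated and no linear [22, 19, 7]_4 code can exist. In particular it is not MDS (MDS requires d = n − k + 1 exactly).
Description: the claimed parameters are [22, 19, 7]_4; such a code would be impossible (violates the Singleton bound).


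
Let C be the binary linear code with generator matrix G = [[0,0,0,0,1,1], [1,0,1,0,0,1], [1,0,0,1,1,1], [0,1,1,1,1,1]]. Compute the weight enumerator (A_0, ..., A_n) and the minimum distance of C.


Weight distribution: A_0 = 1, A_2 = 4, A_3 = 6, A_4 = 3, A_5 = 2. Minimum distance d = 2.

Enumerate all 2^4 = 16 messages m ∈ F_2^4.
For each, compute codeword c = mG in F_2^6, then tally its weight.
  m = 0000 → c = 000000, weight = 0.
  m = 1000 → c = 000011, weight = 2.
  m = 0100 → c = 101001, weight = 3.
  m = 1100 → c = 101010, weight = 3.
  m = 0010 → c = 100111, weight = 4.
  m = 1010 → c = 100100, weight = 2.
  m = 0110 → c = 001110, weight = 3.
  m = 1110 → c = 001101, weight = 3.
  m = 0001 → c = 011111, weight = 5.
  m = 1001 → c = 011100, weight = 3.
  m = 0101 → c = 110110, weight = 4.
  m = 1101 → c = 110101, weight = 4.
  m = 0011 → c = 111000, weight = 3.
  m = 1011 → c = 111011, weight = 5.
  m = 0111 → c = 010001, weight = 2.
  m = 1111 → c = 010010, weight = 2.
Tally weights:
  weight 0: 1 codewords.
  weight 2: 4 codewords.
  weight 3: 6 codewords.
  weight 4: 3 codewords.
  weight 5: 2 codewords.
Minimum distance d = smallest w > 0 with A_w > 0 = 2.
Sanity: Σ A_w = 16 = 2^4 = 16 ✓.


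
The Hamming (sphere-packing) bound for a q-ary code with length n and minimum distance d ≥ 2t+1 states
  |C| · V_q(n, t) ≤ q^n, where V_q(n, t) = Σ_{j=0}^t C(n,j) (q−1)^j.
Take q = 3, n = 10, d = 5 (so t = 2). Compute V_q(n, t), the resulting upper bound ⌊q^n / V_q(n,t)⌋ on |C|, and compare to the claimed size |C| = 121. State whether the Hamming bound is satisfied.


V_q(n, t) = 201, q^n = 59049, Hamming bound = 293, |C| = 121 ≤ bound (satisfied).

Step 1: Compute V_q(n, t) = Σ_{j=0}^2 C(n, j) (q−1)^j.
  j = 0: C(10,0)·(2)^0 = 1·1 = 1.
  j = 1: C(10,1)·(2)^1 = 10·2 = 20.
  j = 2: C(10,2)·(2)^2 = 45·4 = 180.
  V_q(n, t) = 1 + 20 + 180 = 201.
Step 2: q^n = 3^10 = 59049.
Step 3: Hamming bound ⌊q^n / V_q(n,t)⌋ = ⌊59049/201⌋ = 293.
Step 4: Compare |C| = 121 to 293: satisfied.
The claimed |C| lies below the Hamming bound.


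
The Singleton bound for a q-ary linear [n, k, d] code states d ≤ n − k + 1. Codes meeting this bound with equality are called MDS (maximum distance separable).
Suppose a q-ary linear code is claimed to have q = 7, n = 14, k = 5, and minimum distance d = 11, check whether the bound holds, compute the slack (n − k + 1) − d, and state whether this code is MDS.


Singleton RHS = n − k + 1 = 10, slack = -1, bound violated (no such code; not MDS).

Singleton bound: d ≤ n − k + 1.
Here n = 14, k = 5, so n − k + 1 = 10.
Given d = 11, check d ≤ 10: NO.
Slack = (n − k + 1) − d = -1.
The slack is negative: d = 11 exceeds n − k + 1 = 10 by 1, so the Singleton bound is violated and no linear [14, 5, 11]_7 code can exist. In particular it is not MDS (MDS requires d = n − k + 1 exactly).
Description: the claimed parameters are [14, 5, 11]_7; such a code would be impossible (violates the Singleton bound).


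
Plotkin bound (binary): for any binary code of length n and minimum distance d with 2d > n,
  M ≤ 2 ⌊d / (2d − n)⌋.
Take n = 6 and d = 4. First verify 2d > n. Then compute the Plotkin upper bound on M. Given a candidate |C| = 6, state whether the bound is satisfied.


Plotkin bound M ≤ 4; given |C| = 6 > bound (violated).

Check applicability: 2d = 8, n = 6.
2d − n = 2 > 0, so Plotkin applies.
Compute d/(2d−n) = 4/2 ≈ 2.0000.
⌊d/(2d−n)⌋ = 2.
Plotkin bound: M ≤ 2·2 = 4.
Given |C| = 6, check: VIOLATED.
This |C| is above the Plotkin bound, so no binary code with n = 6, d = 4 and 6 codewords exists.


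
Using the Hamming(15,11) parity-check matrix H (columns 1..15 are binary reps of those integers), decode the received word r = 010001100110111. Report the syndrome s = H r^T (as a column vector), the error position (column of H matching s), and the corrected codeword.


s = (1, 1, 1, 0)^T, error position = 14, corrected codeword c = 010001100110101

Compute s = H r^T mod 2 one row at a time:
  s_1 = 0 + 0 + 1 + 1 + 0 + 1 + 1 + 1 = 5 ≡ 1 (mod 2).
  s_2 = 0 + 0 + 1 + 1 + 0 + 1 + 1 + 1 = 5 ≡ 1 (mod 2).
  s_3 = 1 + 0 + 1 + 1 + 1 + 1 + 1 + 1 = 7 ≡ 1 (mod 2).
  s_4 = 0 + 0 + 0 + 1 + 0 + 1 + 1 + 1 = 4 ≡ 0 (mod 2).
s = (1, 1, 1, 0)^T — this equals column 14 of H (binary 1110), so error is at position 14.
Correct: flip bit 14 of r = 010001100110111 to get c = 010001100110101.


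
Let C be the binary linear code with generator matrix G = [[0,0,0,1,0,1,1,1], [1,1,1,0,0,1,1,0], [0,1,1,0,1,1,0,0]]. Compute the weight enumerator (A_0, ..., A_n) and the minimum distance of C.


Weight distribution: A_0 = 1, A_3 = 1, A_4 = 2, A_5 = 3, A_6 = 1. Minimum distance d = 3.

Enumerate all 2^3 = 8 messages m ∈ F_2^3.
For each, compute codeword c = mG in F_2^8, then tally its weight.
  m = 000 → c = 00000000, weight = 0.
  m = 100 → c = 00010111, weight = 4.
  m = 010 → c = 11100110, weight = 5.
  m = 110 → c = 11110001, weight = 5.
  m = 001 → c = 01101100, weight = 4.
  m = 101 → c = 01111011, weight = 6.
  m = 011 → c = 10001010, weight = 3.
  m = 111 → c = 10011101, weight = 5.
Tally weights:
  weight 0: 1 codewords.
  weight 3: 1 codewords.
  weight 4: 2 codewords.
  weight 5: 3 codewords.
  weight 6: 1 codewords.
Minimum distance d = smallest w > 0 with A_w > 0 = 3.
Sanity: Σ A_w = 8 = 2^3 = 8 ✓.


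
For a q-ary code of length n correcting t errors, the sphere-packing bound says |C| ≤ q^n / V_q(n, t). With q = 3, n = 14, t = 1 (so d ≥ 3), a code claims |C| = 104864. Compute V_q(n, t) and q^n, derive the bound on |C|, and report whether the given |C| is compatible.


V_q(n, t) = 29, q^n = 4782969, Hamming bound = 164929, |C| = 104864 ≤ bound (satisfied).

Step 1: Compute V_q(n, t) = Σ_{j=0}^1 C(n, j) (q−1)^j.
  j = 0: C(14,0)·(2)^0 = 1·1 = 1.
  j = 1: C(14,1)·(2)^1 = 14·2 = 28.
  V_q(n, t) = 1 + 28 = 29.
Step 2: q^n = 3^14 = 4782969.
Step 3: Hamming bound ⌊q^n / V_q(n,t)⌋ = ⌊4782969/29⌋ = 164929.
Step 4: Compare |C| = 104864 to 164929: satisfied.
The claimed |C| lies below the Hamming bound.


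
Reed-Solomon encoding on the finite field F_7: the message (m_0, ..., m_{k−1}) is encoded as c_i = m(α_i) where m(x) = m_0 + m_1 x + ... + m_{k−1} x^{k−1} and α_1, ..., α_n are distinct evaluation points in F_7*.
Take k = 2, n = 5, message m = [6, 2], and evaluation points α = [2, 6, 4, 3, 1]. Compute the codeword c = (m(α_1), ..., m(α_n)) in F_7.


c = [3, 4, 0, 5, 1]

Message polynomial: m(x) = 6 + 2·x (mod 7).
For each evaluation point α_i, compute m(α_i) mod 7:
  α_1 = 2: Horner steps 2 → 3, so m(2) = 3.
  α_2 = 6: Horner steps 2 → 4, so m(6) = 4.
  α_3 = 4: Horner steps 2 → 0, so m(4) = 0.
  α_4 = 3: Horner steps 2 → 5, so m(3) = 5.
  α_5 = 1: Horner steps 2 → 1, so m(1) = 1.
Codeword c = [3, 4, 0, 5, 1] ∈ F_7^5.


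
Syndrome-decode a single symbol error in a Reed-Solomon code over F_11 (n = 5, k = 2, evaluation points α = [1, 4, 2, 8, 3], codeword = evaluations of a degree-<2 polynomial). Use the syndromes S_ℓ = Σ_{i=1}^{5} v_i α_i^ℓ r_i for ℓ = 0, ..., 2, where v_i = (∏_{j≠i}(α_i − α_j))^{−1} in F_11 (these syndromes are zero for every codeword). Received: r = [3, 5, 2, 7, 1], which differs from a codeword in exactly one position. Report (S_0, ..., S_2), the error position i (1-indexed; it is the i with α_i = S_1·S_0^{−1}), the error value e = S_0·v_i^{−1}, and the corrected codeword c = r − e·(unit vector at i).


S = (3, 1, 4), error at position 2, error magnitude e = 5, c = [3, 0, 2, 7, 1].

Step 1: column multipliers v_i = (∏_{j≠i}(α_i − α_j))^{−1} mod 11.
  i = 1 (α = 1): (1−4)(1−2)(1−8)(1−3) = (−3)·(−1)·(−7)·(−2) = 42 ≡ 9, so v_1 = 9^{−1} = 5 (mod 11).
  i = 2 (α = 4): (4−1)(4−2)(4−8)(4−3) = 3·2·(−4)·1 = −24 ≡ 9, so v_2 = 9^{−1} = 5 (mod 11).
  i = 3 (α = 2): (2−1)(2−4)(2−8)(2−3) = 1·(−2)·(−6)·(−1) = −12 ≡ 10, so v_3 = 10^{−1} = 10 (mod 11).
  i = 4 (α = 8): (8−1)(8−4)(8−2)(8−3) = 7·4·6·5 = 840 ≡ 4, so v_4 = 4^{−1} = 3 (mod 11).
  i = 5 (α = 3): (3−1)(3−4)(3−2)(3−8) = 2·(−1)·1·(−5) = 10 ≡ 10, so v_5 = 10^{−1} = 10 (mod 11).
  v = [5, 5, 10, 3, 10].
Step 2: syndromes of r = [3, 5, 2, 7, 1] (all sums mod 11).
  S_0 = Σ v_i r_i = 5·3 + 5·5 + 10·2 + 3·7 + 10·1 = 91 ≡ 3.
  S_1 = Σ v_i α_i r_i = 5·1·3 + 5·4·5 + 10·2·2 + 3·8·7 + 10·3·1 = 353 ≡ 1.
  α_i^2 mod 11 = [1, 5, 4, 9, 9].
  S_2 = Σ v_i α_i^2 r_i = 5·1·3 + 5·5·5 + 10·4·2 + 3·9·7 + 10·9·1 = 499 ≡ 4.
  S = (3, 1, 4) ≠ 0, so r is not a codeword (an error is present).
Step 3: locate the error. For a single error e at position i, S_ℓ = v_i·e·α_i^ℓ, so α_err = S_1/S_0.
  S_0^{−1} = 3^{−1} = 4 (mod 11), so α_err = 1·4 = 4 ≡ 4 = α_2. Error position i = 2.
  Consistency check: S_2/S_1 = 4·1 = 4 ≡ 4 = α_err ✓ (single-error assumption holds).
Step 4: error magnitude e = S_0/v_2 = S_0·∏_{j≠2}(α_2 − α_j) = 3·9 = 27 ≡ 5 (mod 11).
Step 5: correct position 2: c_2 = r_2 − e = 5 − 5 ≡ 0 (mod 11). Hence c = [3, 0, 2, 7, 1].
  Check: interpolating c through the α_i gives m(x) = 4 + 10·x (degree < 2) with m(α_i) = c_i for every i, so c is indeed a codeword.


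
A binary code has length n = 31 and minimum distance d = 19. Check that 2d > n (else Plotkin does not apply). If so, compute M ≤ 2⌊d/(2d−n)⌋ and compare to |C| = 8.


Plotkin bound M ≤ 4; given |C| = 8 > bound (violated).

Check applicability: 2d = 38, n = 31.
2d − n = 7 > 0, so Plotkin applies.
Compute d/(2d−n) = 19/7 ≈ 2.7143.
⌊d/(2d−n)⌋ = 2.
Plotkin bound: M ≤ 2·2 = 4.
Given |C| = 8, check: VIOLATED.
This |C| is above the Plotkin bound, so no binary code with n = 31, d = 19 and 8 codewords exists.


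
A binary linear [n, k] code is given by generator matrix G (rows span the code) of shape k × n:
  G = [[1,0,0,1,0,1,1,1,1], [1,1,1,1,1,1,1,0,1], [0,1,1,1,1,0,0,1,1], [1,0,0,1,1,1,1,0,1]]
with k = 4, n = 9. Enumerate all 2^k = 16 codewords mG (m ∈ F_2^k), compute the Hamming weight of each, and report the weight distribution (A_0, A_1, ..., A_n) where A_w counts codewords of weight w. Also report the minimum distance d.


Weight distribution: A_0 = 1, A_2 = 3, A_4 = 5, A_6 = 5, A_8 = 2. Minimum distance d = 2.

Enumerate all 2^4 = 16 messages m ∈ F_2^4.
For each, compute codeword c = mG in F_2^9, then tally its weight.
  m = 0000 → c = 000000000, weight = 0.
  m = 1000 → c = 100101111, weight = 6.
  m = 0100 → c = 111111101, weight = 8.
  m = 1100 → c = 011010010, weight = 4.
  m = 0010 → c = 011110011, weight = 6.
  m = 1010 → c = 111011100, weight = 6.
  m = 0110 → c = 100001110, weight = 4.
  m = 1110 → c = 000100001, weight = 2.
  m = 0001 → c = 100111101, weight = 6.
  m = 1001 → c = 000010010, weight = 2.
  m = 0101 → c = 011000000, weight = 2.
  m = 1101 → c = 111101111, weight = 8.
  m = 0011 → c = 111001110, weight = 6.
  m = 1011 → c = 011100001, weight = 4.
  m = 0111 → c = 000110011, weight = 4.
  m = 1111 → c = 100011100, weight = 4.
Tally weights:
  weight 0: 1 codewords.
  weight 2: 3 codewords.
  weight 4: 5 codewords.
  weight 6: 5 codewords.
  weight 8: 2 codewords.
Minimum distance d = smallest w > 0 with A_w > 0 = 2.
Sanity: Σ A_w = 16 = 2^4 = 16 ✓.


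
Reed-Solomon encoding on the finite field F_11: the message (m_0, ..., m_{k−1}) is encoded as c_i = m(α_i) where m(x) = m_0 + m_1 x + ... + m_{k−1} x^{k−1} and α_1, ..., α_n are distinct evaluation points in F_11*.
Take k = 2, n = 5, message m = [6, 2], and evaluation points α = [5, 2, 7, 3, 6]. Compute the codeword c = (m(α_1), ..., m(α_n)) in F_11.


c = [5, 10, 9, 1, 7]

Message polynomial: m(x) = 6 + 2·x (mod 11).
For each evaluation point α_i, compute m(α_i) mod 11:
  α_1 = 5: Horner steps 2 → 5, so m(5) = 5.
  α_2 = 2: Horner steps 2 → 10, so m(2) = 10.
  α_3 = 7: Horner steps 2 → 9, so m(7) = 9.
  α_4 = 3: Horner steps 2 → 1, so m(3) = 1.
  α_5 = 6: Horner steps 2 → 7, so m(6) = 7.
Codeword c = [5, 10, 9, 1, 7] ∈ F_11^5.


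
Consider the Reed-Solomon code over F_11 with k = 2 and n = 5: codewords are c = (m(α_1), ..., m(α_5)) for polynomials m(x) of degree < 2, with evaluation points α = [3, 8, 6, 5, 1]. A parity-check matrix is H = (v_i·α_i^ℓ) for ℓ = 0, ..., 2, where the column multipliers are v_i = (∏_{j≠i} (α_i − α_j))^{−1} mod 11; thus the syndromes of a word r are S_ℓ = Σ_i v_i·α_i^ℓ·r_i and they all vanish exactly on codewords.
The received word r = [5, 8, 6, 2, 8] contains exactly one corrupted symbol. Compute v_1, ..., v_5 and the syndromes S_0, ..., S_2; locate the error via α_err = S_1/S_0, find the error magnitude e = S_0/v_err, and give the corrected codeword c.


S = (5, 7, 1), error at position 2, error magnitude e = 5, c = [5, 3, 6, 2, 8].

Step 1: column multipliers v_i = (∏_{j≠i}(α_i − α_j))^{−1} mod 11.
  i = 1 (α = 3): (3−8)(3−6)(3−5)(3−1) = (−5)·(−3)·(−2)·2 = −60 ≡ 6, so v_1 = 6^{−1} = 2 (mod 11).
  i = 2 (α = 8): (8−3)(8−6)(8−5)(8−1) = 5·2·3·7 = 210 ≡ 1, so v_2 = 1^{−1} = 1 (mod 11).
  i = 3 (α = 6): (6−3)(6−8)(6−5)(6−1) = 3·(−2)·1·5 = −30 ≡ 3, so v_3 = 3^{−1} = 4 (mod 11).
  i = 4 (α = 5): (5−3)(5−8)(5−6)(5−1) = 2·(−3)·(−1)·4 = 24 ≡ 2, so v_4 = 2^{−1} = 6 (mod 11).
  i = 5 (α = 1): (1−3)(1−8)(1−6)(1−5) = (−2)·(−7)·(−5)·(−4) = 280 ≡ 5, so v_5 = 5^{−1} = 9 (mod 11).
  v = [2, 1, 4, 6, 9].
Step 2: syndromes of r = [5, 8, 6, 2, 8] (all sums mod 11).
  S_0 = Σ v_i r_i = 2·5 + 1·8 + 4·6 + 6·2 + 9·8 = 126 ≡ 5.
  S_1 = Σ v_i α_i r_i = 2·3·5 + 1·8·8 + 4·6·6 + 6·5·2 + 9·1·8 = 370 ≡ 7.
  α_i^2 mod 11 = [9, 9, 3, 3, 1].
  S_2 = Σ v_i α_i^2 r_i = 2·9·5 + 1·9·8 + 4·3·6 + 6·3·2 + 9·1·8 = 342 ≡ 1.
  S = (5, 7, 1) ≠ 0, so r is not a codeword (an error is present).
Step 3: locate the error. For a single error e at position i, S_ℓ = v_i·e·α_i^ℓ, so α_err = S_1/S_0.
  S_0^{−1} = 5^{−1} = 9 (mod 11), so α_err = 7·9 = 63 ≡ 8 = α_2. Error position i = 2.
  Consistency check: S_2/S_1 = 1·8 = 8 ≡ 8 = α_err ✓ (single-error assumption holds).
Step 4: error magnitude e = S_0/v_2 = S_0·∏_{j≠2}(α_2 − α_j) = 5·1 = 5 ≡ 5 (mod 11).
Step 5: correct position 2: c_2 = r_2 − e = 8 − 5 ≡ 3 (mod 11). Hence c = [5, 3, 6, 2, 8].
  Check: interpolating c through the α_i gives m(x) = 4 + 4·x (degree < 2) with m(α_i) = c_i for every i, so c is indeed a codeword.
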